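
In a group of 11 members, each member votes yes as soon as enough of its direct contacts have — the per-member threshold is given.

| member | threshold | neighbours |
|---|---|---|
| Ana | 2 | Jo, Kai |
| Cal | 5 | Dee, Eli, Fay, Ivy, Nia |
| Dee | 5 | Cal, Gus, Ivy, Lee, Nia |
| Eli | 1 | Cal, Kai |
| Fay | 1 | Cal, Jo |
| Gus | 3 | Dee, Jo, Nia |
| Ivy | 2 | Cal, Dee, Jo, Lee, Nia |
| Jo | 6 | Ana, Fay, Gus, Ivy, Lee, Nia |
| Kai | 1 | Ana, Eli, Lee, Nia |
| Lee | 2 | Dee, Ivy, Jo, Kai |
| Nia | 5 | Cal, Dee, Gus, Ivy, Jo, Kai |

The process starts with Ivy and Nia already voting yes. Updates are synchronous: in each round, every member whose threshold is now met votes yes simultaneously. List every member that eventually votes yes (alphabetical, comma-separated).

Eli, Ivy, Kai, Lee, Nia

Round 1 — Ivy, Nia vote yes (initial).
Round 2 — checking thresholds:
  Cal: 2 of 5 neighbours < 5, holds.
  Dee: 2 of 5 neighbours < 5, holds.
  Gus: 1 of 3 neighbours < 3, holds.
  Jo: 2 of 6 neighbours < 6, holds.
  Kai: 1 of 4 neighbours ≥ 1, votes yes.
  Lee: 1 of 4 neighbours < 2, holds.
Round 3 — checking thresholds:
  Ana: 1 of 2 neighbours < 2, holds.
  Cal: 2 of 5 neighbours < 5, holds.
  Dee: 2 of 5 neighbours < 5, holds.
  Eli: 1 of 2 neighbours ≥ 1, votes yes.
  Gus: 1 of 3 neighbours < 3, holds.
  Jo: 2 of 6 neighbours < 6, holds.
  Lee: 2 of 4 neighbours ≥ 2, votes yes.
Round 4 — no new yes votes; cascade stops.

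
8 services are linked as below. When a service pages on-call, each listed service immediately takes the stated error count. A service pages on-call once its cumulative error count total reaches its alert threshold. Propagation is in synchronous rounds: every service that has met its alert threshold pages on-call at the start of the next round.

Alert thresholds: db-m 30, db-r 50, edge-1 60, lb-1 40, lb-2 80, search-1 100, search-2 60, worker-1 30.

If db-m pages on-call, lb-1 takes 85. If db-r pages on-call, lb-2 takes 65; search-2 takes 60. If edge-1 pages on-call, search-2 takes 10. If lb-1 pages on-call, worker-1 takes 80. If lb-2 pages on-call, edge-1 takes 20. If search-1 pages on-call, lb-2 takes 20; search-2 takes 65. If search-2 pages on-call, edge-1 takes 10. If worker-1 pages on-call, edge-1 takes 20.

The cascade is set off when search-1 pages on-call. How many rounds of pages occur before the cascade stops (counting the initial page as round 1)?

Round 1 — search-1 pages on-call (initial).
  lb-2: +20 → 20 < 80
  search-2: +65 → 65 ≥ 60
Round 2 — search-2 pages on-call.
  edge-1: +10 → 10 < 60
No further pages.

2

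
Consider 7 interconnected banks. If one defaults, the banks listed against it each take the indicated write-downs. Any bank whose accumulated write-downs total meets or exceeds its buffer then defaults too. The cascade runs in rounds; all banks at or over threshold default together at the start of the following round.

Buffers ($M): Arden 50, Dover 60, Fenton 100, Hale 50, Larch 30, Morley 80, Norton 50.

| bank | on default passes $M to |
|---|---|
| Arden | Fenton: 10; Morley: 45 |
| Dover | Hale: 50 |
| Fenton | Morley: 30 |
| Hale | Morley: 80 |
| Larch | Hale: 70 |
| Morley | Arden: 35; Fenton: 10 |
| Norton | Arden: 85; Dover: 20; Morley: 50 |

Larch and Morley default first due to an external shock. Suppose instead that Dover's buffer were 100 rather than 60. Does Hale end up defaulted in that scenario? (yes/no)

With Dover's buffer at 100:
Round 1 — Larch, Morley default (initial).
  Arden: +35 → 35 < 50
  Fenton: +10 → 10 < 100
  Hale: +70 → 70 ≥ 50
Round 2 — Hale defaults.
No further defaults.

yes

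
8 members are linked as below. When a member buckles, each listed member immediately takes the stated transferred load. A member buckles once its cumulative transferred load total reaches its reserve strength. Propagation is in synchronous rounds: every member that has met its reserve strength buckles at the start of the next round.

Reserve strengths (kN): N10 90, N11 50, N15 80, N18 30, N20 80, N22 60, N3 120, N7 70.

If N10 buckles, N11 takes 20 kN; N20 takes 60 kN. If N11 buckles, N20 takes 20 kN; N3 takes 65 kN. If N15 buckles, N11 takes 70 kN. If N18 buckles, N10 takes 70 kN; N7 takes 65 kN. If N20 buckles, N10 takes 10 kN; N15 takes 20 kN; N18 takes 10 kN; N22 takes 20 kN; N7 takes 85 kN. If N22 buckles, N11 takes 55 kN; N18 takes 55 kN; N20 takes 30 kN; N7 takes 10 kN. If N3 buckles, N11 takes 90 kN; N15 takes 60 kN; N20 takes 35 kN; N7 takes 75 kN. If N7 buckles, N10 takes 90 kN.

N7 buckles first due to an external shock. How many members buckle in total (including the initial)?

2

Round 1 — N7 buckles (initial).
  N10: +90 → 90 ≥ 90
Round 2 — N10 buckles.
  N11: +20 → 20 < 50
  N20: +60 → 60 < 80
No further bucklings.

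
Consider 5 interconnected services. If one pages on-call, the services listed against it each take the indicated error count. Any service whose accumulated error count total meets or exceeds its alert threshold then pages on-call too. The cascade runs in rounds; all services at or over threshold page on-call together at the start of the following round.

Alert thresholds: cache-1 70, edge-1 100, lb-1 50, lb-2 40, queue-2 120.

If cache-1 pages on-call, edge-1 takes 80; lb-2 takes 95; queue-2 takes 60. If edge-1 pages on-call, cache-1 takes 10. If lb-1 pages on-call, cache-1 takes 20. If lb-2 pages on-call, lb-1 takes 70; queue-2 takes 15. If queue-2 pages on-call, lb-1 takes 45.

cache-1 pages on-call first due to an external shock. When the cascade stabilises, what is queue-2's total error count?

75

Round 1 — cache-1 pages on-call (initial).
  edge-1: +80 → 80 < 100
  lb-2: +95 → 95 ≥ 40
  queue-2: +60 → 60 < 120
Round 2 — lb-2 pages on-call.
  lb-1: +70 → 70 ≥ 50
  queue-2: +15 → 75 < 120
Round 3 — lb-1 pages on-call.
No further pages.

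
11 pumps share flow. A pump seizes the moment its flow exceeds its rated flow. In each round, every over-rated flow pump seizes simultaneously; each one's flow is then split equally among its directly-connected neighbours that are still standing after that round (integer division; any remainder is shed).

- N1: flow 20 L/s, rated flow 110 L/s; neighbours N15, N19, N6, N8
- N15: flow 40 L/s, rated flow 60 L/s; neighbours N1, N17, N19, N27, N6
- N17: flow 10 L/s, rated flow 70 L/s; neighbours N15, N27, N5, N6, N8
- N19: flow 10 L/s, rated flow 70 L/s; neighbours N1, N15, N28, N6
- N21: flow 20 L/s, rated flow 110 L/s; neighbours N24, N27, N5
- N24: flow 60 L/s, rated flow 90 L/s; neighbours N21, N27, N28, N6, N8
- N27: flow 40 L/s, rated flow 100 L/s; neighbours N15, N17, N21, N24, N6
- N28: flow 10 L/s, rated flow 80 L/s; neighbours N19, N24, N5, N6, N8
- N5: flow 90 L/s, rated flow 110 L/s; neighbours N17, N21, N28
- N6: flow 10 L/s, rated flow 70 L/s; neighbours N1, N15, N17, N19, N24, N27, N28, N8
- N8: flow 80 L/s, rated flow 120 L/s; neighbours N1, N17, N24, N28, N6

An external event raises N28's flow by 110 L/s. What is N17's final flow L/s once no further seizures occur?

Round 1 — N28 at 120 > 80. N28 seizes.
  N28 sheds 120 L/s to N19, N24, N5, N6, N8: 24 each.
    N19: 10+24 = 34 ≤ 70
    N24: 60+24 = 84 ≤ 90
    N5: 90+24 = 114 > 110
    N6: 10+24 = 34 ≤ 70
    N8: 80+24 = 104 ≤ 120
Round 2 — N5 seizes.
  N5 sheds 114 L/s to N17, N21: 57 each.
    N17: 10+57 = 67 ≤ 70
    N21: 20+57 = 77 ≤ 110
No further seizures.

67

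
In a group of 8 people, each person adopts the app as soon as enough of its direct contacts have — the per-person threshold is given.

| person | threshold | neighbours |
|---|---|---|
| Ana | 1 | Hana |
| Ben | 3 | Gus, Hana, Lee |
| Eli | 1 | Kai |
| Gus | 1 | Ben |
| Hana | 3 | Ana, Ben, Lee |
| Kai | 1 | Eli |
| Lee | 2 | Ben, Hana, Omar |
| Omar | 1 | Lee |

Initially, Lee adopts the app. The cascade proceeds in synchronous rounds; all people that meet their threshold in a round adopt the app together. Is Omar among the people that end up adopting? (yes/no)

Round 1 — Lee adopts the app (initial).
Round 2 — checking thresholds:
  Ben: 1 of 3 neighbours < 3, holds.
  Hana: 1 of 3 neighbours < 3, holds.
  Omar: 1 of 1 neighbours ≥ 1, adopts the app.
Round 3 — no new adoptions; cascade stops.

yes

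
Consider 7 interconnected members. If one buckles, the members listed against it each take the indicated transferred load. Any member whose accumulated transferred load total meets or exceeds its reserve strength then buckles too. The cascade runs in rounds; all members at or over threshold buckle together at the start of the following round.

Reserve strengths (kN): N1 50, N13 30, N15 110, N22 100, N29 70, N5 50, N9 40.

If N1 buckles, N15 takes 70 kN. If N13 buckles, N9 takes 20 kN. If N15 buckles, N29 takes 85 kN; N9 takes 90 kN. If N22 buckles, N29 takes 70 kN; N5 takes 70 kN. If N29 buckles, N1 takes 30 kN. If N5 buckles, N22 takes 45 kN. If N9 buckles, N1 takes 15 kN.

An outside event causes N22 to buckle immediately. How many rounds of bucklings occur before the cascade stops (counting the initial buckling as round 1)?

2

Round 1 — N22 buckles (initial).
  N29: +70 → 70 ≥ 70
  N5: +70 → 70 ≥ 50
Round 2 — N29, N5 buckle.
  N1: +30 → 30 < 50
No further bucklings.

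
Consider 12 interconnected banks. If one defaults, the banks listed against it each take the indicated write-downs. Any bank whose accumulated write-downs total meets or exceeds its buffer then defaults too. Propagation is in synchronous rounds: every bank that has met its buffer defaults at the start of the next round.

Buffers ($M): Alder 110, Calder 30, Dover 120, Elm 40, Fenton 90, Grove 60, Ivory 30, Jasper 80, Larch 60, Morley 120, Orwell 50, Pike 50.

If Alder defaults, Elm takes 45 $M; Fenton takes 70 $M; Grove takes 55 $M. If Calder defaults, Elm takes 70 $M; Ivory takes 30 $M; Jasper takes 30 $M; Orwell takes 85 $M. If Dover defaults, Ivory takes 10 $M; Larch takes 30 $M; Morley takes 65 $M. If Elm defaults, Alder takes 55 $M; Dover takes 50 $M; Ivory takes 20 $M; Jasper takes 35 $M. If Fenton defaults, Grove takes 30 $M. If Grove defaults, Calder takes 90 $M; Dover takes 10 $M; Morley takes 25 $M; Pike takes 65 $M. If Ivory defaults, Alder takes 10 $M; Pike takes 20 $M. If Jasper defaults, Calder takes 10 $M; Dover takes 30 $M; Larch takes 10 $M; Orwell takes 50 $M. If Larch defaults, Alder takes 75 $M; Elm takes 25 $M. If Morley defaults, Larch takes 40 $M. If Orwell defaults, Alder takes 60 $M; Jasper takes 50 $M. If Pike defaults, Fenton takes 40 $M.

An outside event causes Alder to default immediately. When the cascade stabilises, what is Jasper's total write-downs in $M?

Round 1 — Alder defaults (initial).
  Elm: +45 → 45 ≥ 40
  Fenton: +70 → 70 < 90
  Grove: +55 → 55 < 60
Round 2 — Elm defaults.
  Dover: +50 → 50 < 120
  Ivory: +20 → 20 < 30
  Jasper: +35 → 35 < 80
No further defaults.

35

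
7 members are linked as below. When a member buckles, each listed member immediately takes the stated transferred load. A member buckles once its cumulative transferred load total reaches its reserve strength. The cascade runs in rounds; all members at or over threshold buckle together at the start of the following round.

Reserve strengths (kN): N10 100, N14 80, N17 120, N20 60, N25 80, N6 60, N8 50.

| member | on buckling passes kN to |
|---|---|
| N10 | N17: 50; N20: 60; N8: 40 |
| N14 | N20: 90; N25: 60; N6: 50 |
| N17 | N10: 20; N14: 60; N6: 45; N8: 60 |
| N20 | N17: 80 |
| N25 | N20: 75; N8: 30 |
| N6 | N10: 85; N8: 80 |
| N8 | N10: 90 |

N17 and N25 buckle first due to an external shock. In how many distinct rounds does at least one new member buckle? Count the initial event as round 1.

3

Round 1 — N17, N25 buckle (initial).
  N10: +20 → 20 < 100
  N14: +60 → 60 < 80
  N20: +75 → 75 ≥ 60
  N6: +45 → 45 < 60
  N8: +60+30 → 90 ≥ 50
Round 2 — N20, N8 buckle.
  N10: +90 → 110 ≥ 100
Round 3 — N10 buckles.
No further bucklings.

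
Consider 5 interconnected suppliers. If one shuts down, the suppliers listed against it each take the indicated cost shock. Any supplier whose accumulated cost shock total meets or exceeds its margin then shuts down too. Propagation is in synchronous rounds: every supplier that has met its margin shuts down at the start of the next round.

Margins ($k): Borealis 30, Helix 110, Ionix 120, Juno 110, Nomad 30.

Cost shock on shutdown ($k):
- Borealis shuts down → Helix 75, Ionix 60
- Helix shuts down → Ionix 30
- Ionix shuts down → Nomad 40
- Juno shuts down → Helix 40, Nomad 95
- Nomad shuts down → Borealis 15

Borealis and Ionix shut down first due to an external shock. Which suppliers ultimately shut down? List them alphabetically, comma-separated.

Borealis, Ionix, Nomad

Round 1 — Borealis, Ionix shut down (initial).
  Helix: +75 → 75 < 110
  Nomad: +40 → 40 ≥ 30
Round 2 — Nomad shuts down.
No further shutdowns.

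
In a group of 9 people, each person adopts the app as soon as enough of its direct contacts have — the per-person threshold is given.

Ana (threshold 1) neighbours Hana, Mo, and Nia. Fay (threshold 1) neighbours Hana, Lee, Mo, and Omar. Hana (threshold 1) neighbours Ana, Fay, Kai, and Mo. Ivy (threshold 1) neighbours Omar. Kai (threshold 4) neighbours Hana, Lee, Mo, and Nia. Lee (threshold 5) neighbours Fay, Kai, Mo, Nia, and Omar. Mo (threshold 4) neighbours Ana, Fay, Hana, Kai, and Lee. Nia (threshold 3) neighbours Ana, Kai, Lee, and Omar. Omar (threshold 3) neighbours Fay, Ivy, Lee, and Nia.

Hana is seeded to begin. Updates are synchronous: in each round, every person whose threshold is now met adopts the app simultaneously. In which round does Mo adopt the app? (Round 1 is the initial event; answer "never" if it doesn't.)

never

Round 1 — Hana adopts the app (initial).
Round 2 — checking thresholds:
  Ana: 1 of 3 neighbours ≥ 1, adopts the app.
  Fay: 1 of 4 neighbours ≥ 1, adopts the app.
  Kai: 1 of 4 neighbours < 4, below threshold.
  Mo: 1 of 5 neighbours < 4, below threshold.
Round 3 — no new adoptions; cascade stops.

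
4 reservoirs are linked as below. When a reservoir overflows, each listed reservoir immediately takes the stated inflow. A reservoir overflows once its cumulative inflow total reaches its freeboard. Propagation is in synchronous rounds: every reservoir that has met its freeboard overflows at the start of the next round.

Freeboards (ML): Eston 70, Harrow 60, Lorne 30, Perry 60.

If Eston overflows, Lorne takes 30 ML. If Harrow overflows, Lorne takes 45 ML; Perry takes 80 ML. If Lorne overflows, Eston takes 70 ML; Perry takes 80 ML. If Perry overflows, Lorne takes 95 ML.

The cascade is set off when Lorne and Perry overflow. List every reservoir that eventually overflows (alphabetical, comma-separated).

Round 1 — Lorne, Perry overflow (initial).
  Eston: +70 → 70 ≥ 70
Round 2 — Eston overflows.
No further overflows.

Eston, Lorne, Perry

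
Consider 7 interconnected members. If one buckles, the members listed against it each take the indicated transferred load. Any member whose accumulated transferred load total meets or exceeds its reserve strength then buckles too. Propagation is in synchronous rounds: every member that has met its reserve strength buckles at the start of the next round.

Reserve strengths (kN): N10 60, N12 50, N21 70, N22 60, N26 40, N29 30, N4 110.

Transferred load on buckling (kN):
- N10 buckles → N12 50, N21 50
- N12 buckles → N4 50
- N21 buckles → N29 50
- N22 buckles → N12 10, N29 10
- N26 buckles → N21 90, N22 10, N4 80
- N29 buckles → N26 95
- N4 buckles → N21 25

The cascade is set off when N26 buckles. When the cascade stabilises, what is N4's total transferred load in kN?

Round 1 — N26 buckles (initial).
  N21: +90 → 90 ≥ 70
  N22: +10 → 10 < 60
  N4: +80 → 80 < 110
Round 2 — N21 buckles.
  N29: +50 → 50 ≥ 30
Round 3 — N29 buckles.
No further bucklings.

80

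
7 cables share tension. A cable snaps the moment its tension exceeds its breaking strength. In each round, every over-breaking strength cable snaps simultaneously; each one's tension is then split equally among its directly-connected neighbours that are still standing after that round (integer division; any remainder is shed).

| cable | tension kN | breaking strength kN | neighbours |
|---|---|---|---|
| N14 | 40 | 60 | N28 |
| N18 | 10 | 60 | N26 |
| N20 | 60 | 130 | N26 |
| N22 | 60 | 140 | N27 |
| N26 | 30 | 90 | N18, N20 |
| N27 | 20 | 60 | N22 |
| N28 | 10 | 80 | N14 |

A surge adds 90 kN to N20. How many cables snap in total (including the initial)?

Round 1 — N20 at 150 > 130. N20 snaps.
  N20 sheds 150 kN to N26: 150 each.
    N26: 30+150 = 180 > 90
Round 2 — N26 snaps.
  N26 sheds 180 kN to N18: 180 each.
    N18: 10+180 = 190 > 60
Round 3 — N18 snaps.
  N18 sheds 190 kN: no online neighbours, lost.
No further breaks.

3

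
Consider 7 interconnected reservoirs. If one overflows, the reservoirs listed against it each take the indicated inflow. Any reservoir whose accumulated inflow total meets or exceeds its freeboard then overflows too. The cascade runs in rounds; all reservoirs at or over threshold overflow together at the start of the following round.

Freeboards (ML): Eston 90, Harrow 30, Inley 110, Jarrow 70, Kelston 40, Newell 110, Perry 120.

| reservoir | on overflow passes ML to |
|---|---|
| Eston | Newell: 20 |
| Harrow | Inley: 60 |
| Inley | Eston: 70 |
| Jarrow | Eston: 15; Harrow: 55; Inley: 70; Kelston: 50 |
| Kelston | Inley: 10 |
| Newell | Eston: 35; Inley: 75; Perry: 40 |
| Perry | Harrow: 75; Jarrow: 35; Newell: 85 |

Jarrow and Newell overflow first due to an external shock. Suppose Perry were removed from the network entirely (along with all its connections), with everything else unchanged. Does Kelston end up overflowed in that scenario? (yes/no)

With Perry removed:
Round 1 — Jarrow, Newell overflow (initial).
  Eston: +15+35 → 50 < 90
  Harrow: +55 → 55 ≥ 30
  Inley: +70+75 → 145 ≥ 110
  Kelston: +50 → 50 ≥ 40
Round 2 — Harrow, Inley, Kelston overflow.
  Eston: +70 → 120 ≥ 90
Round 3 — Eston overflows.
No further overflows.

yes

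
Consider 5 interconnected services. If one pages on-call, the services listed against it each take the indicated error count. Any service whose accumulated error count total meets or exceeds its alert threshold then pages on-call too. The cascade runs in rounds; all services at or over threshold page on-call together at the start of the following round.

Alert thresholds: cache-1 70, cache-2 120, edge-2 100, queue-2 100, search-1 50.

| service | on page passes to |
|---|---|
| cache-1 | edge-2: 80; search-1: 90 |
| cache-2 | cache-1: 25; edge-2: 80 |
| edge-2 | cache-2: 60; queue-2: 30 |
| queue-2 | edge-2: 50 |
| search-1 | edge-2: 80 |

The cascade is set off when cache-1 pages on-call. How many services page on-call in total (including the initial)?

3

Round 1 — cache-1 pages on-call (initial).
  edge-2: +80 → 80 < 100
  search-1: +90 → 90 ≥ 50
Round 2 — search-1 pages on-call.
  edge-2: +80 → 160 ≥ 100
Round 3 — edge-2 pages on-call.
  cache-2: +60 → 60 < 120
  queue-2: +30 → 30 < 100
No further pages.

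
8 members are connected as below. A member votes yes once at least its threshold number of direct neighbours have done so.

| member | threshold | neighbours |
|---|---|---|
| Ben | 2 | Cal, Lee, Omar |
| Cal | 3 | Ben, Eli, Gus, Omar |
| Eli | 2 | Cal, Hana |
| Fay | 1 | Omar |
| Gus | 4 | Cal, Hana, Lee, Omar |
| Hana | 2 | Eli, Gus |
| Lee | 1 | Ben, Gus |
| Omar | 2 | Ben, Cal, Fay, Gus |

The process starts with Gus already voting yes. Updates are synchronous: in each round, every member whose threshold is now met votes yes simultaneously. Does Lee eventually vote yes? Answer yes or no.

yes

Round 1 — Gus votes yes (initial).
Round 2 — checking thresholds:
  Cal: 1 of 4 neighbours < 3, below threshold.
  Hana: 1 of 2 neighbours < 2, below threshold.
  Lee: 1 of 2 neighbours ≥ 1, votes yes.
  Omar: 1 of 4 neighbours < 2, below threshold.
Round 3 — no new yes votes; cascade stops.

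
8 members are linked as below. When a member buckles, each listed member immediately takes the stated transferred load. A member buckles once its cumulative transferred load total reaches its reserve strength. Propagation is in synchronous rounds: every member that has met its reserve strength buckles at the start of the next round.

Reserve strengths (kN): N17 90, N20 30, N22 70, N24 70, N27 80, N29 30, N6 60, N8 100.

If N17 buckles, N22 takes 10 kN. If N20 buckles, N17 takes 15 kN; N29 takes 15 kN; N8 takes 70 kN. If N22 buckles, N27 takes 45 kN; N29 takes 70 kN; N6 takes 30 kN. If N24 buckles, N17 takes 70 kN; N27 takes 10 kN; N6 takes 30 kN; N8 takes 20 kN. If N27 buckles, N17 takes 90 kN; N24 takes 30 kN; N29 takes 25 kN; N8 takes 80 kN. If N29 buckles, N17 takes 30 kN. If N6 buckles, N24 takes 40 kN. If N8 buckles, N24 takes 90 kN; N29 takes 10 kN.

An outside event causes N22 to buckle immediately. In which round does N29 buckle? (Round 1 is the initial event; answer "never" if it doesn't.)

Round 1 — N22 buckles (initial).
  N27: +45 → 45 < 80
  N29: +70 → 70 ≥ 30
  N6: +30 → 30 < 60
Round 2 — N29 buckles.
  N17: +30 → 30 < 90
No further bucklings.

2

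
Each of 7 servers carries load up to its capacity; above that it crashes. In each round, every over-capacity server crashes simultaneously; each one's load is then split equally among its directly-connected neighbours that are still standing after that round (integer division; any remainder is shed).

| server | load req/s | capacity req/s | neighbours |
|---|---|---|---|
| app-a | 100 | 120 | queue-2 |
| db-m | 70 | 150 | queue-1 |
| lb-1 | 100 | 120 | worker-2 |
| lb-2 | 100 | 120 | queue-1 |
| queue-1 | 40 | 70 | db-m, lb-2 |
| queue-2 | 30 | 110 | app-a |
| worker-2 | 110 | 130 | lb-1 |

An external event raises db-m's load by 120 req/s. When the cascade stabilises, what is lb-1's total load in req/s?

100

Round 1 — db-m at 190 > 150. db-m crashes.
  db-m sheds 190 req/s to queue-1: 190 each.
    queue-1: 40+190 = 230 > 70
Round 2 — queue-1 crashes.
  queue-1 sheds 230 req/s to lb-2: 230 each.
    lb-2: 100+230 = 330 > 120
Round 3 — lb-2 crashes.
  lb-2 sheds 330 req/s: no online neighbours, lost.
No further crashes.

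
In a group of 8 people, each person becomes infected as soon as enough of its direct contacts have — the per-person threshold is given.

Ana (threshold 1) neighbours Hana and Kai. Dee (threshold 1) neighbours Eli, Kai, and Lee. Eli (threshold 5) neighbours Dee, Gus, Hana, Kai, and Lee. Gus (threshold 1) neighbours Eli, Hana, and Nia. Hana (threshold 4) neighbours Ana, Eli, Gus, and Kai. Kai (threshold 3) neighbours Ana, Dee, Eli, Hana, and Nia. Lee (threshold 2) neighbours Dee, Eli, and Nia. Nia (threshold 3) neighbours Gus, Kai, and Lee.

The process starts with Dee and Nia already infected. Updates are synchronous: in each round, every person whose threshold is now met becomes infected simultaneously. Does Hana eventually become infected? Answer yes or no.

no

Round 1 — Dee, Nia become infected (initial).
Round 2 — checking thresholds:
  Eli: 1 of 5 neighbours < 5, not yet.
  Gus: 1 of 3 neighbours ≥ 1, becomes infected.
  Kai: 2 of 5 neighbours < 3, not yet.
  Lee: 2 of 3 neighbours ≥ 2, becomes infected.
Round 3 — no new infections; cascade stops.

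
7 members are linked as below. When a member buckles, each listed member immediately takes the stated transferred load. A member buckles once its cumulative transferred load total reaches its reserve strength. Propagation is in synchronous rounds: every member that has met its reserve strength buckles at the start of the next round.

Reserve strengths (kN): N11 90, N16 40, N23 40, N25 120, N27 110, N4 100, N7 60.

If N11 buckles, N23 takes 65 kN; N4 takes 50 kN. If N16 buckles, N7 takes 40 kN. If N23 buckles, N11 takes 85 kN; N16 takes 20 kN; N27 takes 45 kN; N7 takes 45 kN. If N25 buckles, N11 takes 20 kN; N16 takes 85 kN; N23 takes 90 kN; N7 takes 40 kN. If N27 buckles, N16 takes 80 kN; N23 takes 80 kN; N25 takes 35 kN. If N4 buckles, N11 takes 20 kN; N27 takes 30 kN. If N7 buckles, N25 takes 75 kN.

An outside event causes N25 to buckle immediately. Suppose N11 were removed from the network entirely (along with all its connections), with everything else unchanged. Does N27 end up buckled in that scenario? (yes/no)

With N11 removed:
Round 1 — N25 buckles (initial).
  N16: +85 → 85 ≥ 40
  N23: +90 → 90 ≥ 40
  N7: +40 → 40 < 60
Round 2 — N16, N23 buckle.
  N27: +45 → 45 < 110
  N7: +40+45 → 125 ≥ 60
Round 3 — N7 buckles.
No further bucklings.

no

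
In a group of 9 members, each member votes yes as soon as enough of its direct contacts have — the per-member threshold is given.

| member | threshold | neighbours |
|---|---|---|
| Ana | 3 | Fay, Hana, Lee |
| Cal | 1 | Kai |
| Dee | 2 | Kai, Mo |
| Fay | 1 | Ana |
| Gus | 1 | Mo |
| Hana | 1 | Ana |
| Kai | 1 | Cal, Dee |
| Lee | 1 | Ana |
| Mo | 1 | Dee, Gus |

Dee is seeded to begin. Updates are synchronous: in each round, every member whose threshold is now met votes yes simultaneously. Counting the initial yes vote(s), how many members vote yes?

Round 1 — Dee votes yes (initial).
Round 2 — checking thresholds:
  Kai: 1 of 2 neighbours ≥ 1, votes yes.
  Mo: 1 of 2 neighbours ≥ 1, votes yes.
Round 3 — checking thresholds:
  Cal: 1 of 1 neighbours ≥ 1, votes yes.
  Gus: 1 of 1 neighbours ≥ 1, votes yes.
Round 4 — no new yes votes; cascade stops.

5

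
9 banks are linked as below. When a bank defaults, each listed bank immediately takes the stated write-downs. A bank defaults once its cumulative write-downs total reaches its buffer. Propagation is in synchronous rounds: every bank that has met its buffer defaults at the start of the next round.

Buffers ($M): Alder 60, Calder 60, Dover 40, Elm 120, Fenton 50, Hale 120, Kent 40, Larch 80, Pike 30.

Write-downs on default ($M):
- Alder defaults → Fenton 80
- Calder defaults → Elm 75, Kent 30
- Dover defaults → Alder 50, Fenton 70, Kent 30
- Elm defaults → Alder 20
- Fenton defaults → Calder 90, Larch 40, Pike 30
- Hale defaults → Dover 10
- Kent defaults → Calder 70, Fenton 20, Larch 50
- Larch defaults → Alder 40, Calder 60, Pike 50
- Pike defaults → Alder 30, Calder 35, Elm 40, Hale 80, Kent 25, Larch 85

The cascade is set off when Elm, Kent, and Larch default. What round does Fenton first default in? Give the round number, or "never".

3

Round 1 — Elm, Kent, Larch default (initial).
  Alder: +20+40 → 60 ≥ 60
  Calder: +70+60 → 130 ≥ 60
  Fenton: +20 → 20 < 50
  Pike: +50 → 50 ≥ 30
Round 2 — Alder, Calder, Pike default.
  Fenton: +80 → 100 ≥ 50
  Hale: +80 → 80 < 120
Round 3 — Fenton defaults.
No further defaults.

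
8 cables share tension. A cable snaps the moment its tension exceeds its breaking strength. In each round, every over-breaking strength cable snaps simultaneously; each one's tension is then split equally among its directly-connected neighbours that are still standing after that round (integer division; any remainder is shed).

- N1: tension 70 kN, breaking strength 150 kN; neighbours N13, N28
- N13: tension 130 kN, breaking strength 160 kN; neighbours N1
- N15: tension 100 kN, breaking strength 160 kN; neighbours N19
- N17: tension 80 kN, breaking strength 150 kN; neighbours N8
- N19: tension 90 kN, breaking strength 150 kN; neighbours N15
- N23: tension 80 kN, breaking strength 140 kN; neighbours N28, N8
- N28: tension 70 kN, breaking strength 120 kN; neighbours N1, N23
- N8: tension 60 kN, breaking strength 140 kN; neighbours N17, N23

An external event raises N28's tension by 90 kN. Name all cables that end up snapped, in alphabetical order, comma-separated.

Round 1 — N28 at 160 > 120. N28 snaps.
  N28 sheds 160 kN to N1, N23: 80 each.
    N1: 70+80 = 150 ≤ 150
    N23: 80+80 = 160 > 140
Round 2 — N23 snaps.
  N23 sheds 160 kN to N8: 160 each.
    N8: 60+160 = 220 > 140
Round 3 — N8 snaps.
  N8 sheds 220 kN to N17: 220 each.
    N17: 80+220 = 300 > 150
Round 4 — N17 snaps.
  N17 sheds 300 kN: no online neighbours, lost.
No further breaks.

N17, N23, N28, N8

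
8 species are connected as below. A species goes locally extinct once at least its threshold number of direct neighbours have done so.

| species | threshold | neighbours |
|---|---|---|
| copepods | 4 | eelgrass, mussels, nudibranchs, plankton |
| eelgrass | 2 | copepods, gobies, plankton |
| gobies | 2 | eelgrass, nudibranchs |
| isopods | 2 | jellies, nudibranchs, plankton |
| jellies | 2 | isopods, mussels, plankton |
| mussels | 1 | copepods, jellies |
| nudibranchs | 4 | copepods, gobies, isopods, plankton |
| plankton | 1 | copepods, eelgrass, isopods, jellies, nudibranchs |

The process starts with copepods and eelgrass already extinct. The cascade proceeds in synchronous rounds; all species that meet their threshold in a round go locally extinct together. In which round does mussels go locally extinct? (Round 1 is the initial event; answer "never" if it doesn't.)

Round 1 — copepods, eelgrass go locally extinct (initial).
Round 2 — checking thresholds:
  gobies: 1 of 2 neighbours < 2, not yet.
  mussels: 1 of 2 neighbours ≥ 1, goes locally extinct.
  nudibranchs: 1 of 4 neighbours < 4, not yet.
  plankton: 2 of 5 neighbours ≥ 1, goes locally extinct.
Round 3 — checking thresholds:
  gobies: 1 of 2 neighbours < 2, not yet.
  isopods: 1 of 3 neighbours < 2, not yet.
  jellies: 2 of 3 neighbours ≥ 2, goes locally extinct.
  nudibranchs: 2 of 4 neighbours < 4, not yet.
Round 4 — checking thresholds:
  gobies: 1 of 2 neighbours < 2, not yet.
  isopods: 2 of 3 neighbours ≥ 2, goes locally extinct.
  nudibranchs: 2 of 4 neighbours < 4, not yet.
Round 5 — no new extinctions; cascade stops.

2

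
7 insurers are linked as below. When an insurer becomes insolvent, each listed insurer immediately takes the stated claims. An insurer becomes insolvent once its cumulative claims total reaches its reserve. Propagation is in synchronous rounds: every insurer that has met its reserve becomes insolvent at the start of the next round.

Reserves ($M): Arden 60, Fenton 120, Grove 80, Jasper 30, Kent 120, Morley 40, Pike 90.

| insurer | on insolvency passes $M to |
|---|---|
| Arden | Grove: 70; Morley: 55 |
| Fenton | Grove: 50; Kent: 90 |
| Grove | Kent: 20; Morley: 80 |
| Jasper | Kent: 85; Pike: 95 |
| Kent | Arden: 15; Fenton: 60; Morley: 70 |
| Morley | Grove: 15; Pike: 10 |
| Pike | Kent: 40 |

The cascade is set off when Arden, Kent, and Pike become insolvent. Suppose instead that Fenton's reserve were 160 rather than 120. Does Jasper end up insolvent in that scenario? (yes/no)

no

With Fenton's reserve at 160:
Round 1 — Arden, Kent, Pike become insolvent (initial).
  Fenton: +60 → 60 < 160
  Grove: +70 → 70 < 80
  Morley: +55+70 → 125 ≥ 40
Round 2 — Morley becomes insolvent.
  Grove: +15 → 85 ≥ 80
Round 3 — Grove becomes insolvent.
No further insolvencies.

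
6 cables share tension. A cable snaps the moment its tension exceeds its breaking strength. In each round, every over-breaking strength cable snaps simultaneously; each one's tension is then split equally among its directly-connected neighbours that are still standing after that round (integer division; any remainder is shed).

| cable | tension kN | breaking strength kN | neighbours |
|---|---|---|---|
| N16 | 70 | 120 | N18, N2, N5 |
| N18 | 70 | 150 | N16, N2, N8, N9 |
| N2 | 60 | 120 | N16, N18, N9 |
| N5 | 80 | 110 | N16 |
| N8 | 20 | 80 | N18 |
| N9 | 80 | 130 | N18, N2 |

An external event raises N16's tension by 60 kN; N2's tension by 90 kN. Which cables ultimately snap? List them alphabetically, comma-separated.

N16, N18, N2, N5, N8, N9

Round 1 — N16 at 130 > 120; N2 at 150 > 120. N16, N2 snap.
  N16 sheds 130 kN to N18, N5: 65 each.
    N18: 70+65 = 135 ≤ 150
    N5: 80+65 = 145 > 110
  N2 sheds 150 kN to N18, N9: 75 each.
    N18: 135+75 = 210 > 150
    N9: 80+75 = 155 > 130
Round 2 — N18, N5, N9 snap.
  N18 sheds 210 kN to N8: 210 each.
    N8: 20+210 = 230 > 80
  N5 sheds 145 kN: no online neighbours, lost.
  N9 sheds 155 kN: no online neighbours, lost.
Round 3 — N8 snaps.
  N8 sheds 230 kN: no online neighbours, lost.
No further breaks.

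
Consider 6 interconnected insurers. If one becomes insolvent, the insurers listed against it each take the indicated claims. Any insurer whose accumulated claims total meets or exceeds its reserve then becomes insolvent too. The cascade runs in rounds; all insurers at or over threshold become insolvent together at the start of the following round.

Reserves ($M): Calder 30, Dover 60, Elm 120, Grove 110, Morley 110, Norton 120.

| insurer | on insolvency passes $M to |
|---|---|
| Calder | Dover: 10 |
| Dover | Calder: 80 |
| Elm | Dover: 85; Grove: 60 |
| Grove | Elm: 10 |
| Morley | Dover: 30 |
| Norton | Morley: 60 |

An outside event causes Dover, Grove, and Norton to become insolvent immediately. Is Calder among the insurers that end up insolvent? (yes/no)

Round 1 — Dover, Grove, Norton become insolvent (initial).
  Calder: +80 → 80 ≥ 30
  Elm: +10 → 10 < 120
  Morley: +60 → 60 < 110
Round 2 — Calder becomes insolvent.
No further insolvencies.

yes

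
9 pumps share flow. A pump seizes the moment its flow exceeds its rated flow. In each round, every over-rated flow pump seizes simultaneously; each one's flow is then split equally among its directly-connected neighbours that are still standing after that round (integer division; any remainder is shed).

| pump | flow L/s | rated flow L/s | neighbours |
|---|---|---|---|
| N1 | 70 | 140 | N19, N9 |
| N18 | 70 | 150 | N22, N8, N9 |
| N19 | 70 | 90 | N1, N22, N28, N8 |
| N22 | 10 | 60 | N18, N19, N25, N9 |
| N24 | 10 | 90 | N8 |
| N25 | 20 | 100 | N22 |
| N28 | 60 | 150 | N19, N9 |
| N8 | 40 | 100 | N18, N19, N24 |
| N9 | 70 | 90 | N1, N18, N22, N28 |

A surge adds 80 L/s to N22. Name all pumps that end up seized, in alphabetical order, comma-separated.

Round 1 — N22 at 90 > 60. N22 seizes.
  N22 sheds 90 L/s to N18, N19, N25, N9: 22 each (2 lost).
    N18: 70+22 = 92 ≤ 150
    N19: 70+22 = 92 > 90
    N25: 20+22 = 42 ≤ 100
    N9: 70+22 = 92 > 90
Round 2 — N19, N9 seize.
  N19 sheds 92 L/s to N1, N28, N8: 30 each (2 lost).
    N1: 70+30 = 100 ≤ 140
    N28: 60+30 = 90 ≤ 150
    N8: 40+30 = 70 ≤ 100
  N9 sheds 92 L/s to N1, N18, N28: 30 each (2 lost).
    N1: 100+30 = 130 ≤ 140
    N18: 92+30 = 122 ≤ 150
    N28: 90+30 = 120 ≤ 150
No further seizures.

N19, N22, N9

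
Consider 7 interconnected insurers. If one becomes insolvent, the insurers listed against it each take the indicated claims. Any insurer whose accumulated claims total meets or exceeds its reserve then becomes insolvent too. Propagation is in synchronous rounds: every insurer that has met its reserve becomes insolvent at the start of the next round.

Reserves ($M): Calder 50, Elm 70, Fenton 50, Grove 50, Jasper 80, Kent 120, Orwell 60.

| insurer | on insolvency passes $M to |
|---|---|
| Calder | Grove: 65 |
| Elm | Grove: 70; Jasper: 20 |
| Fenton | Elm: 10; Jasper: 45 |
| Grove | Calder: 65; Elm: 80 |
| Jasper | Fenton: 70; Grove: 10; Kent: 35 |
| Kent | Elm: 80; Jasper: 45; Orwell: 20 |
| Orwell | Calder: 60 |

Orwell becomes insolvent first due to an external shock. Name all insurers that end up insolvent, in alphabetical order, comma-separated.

Round 1 — Orwell becomes insolvent (initial).
  Calder: +60 → 60 ≥ 50
Round 2 — Calder becomes insolvent.
  Grove: +65 → 65 ≥ 50
Round 3 — Grove becomes insolvent.
  Elm: +80 → 80 ≥ 70
Round 4 — Elm becomes insolvent.
  Jasper: +20 → 20 < 80
No further insolvencies.

Calder, Elm, Grove, Orwell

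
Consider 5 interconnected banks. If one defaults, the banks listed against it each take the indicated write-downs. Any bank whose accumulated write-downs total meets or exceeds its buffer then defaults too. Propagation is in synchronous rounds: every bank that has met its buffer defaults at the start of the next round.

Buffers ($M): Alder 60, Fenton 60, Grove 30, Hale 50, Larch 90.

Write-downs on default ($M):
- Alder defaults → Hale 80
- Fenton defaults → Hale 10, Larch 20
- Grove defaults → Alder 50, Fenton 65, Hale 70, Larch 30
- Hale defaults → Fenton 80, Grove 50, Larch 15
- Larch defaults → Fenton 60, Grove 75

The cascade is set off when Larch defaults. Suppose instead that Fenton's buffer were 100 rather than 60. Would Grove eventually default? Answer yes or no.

With Fenton's buffer at 100:
Round 1 — Larch defaults (initial).
  Fenton: +60 → 60 < 100
  Grove: +75 → 75 ≥ 30
Round 2 — Grove defaults.
  Alder: +50 → 50 < 60
  Fenton: +65 → 125 ≥ 100
  Hale: +70 → 70 ≥ 50
Round 3 — Fenton, Hale default.
No further defaults.

yes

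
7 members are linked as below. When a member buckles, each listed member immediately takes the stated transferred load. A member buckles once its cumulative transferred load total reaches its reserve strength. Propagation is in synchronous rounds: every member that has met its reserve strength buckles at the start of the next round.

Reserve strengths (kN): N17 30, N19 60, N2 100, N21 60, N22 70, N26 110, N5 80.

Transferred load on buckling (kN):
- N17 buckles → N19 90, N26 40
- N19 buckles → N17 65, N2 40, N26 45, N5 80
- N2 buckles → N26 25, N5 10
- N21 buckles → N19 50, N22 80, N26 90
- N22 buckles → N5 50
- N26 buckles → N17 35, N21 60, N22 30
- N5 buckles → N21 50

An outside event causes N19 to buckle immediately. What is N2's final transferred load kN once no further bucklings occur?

Round 1 — N19 buckles (initial).
  N17: +65 → 65 ≥ 30
  N2: +40 → 40 < 100
  N26: +45 → 45 < 110
  N5: +80 → 80 ≥ 80
Round 2 — N17, N5 buckle.
  N21: +50 → 50 < 60
  N26: +40 → 85 < 110
No further bucklings.

40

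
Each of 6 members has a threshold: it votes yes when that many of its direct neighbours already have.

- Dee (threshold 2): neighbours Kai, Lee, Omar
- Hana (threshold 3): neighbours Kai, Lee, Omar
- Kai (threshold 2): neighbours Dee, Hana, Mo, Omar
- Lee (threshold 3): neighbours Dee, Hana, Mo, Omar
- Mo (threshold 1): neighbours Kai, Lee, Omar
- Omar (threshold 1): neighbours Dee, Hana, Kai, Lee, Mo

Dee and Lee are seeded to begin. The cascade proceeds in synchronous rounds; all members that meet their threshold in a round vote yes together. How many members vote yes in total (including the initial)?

6

Round 1 — Dee, Lee vote yes (initial).
Round 2 — checking thresholds:
  Hana: 1 of 3 neighbours < 3, holds.
  Kai: 1 of 4 neighbours < 2, holds.
  Mo: 1 of 3 neighbours ≥ 1, votes yes.
  Omar: 2 of 5 neighbours ≥ 1, votes yes.
Round 3 — checking thresholds:
  Hana: 2 of 3 neighbours < 3, holds.
  Kai: 3 of 4 neighbours ≥ 2, votes yes.
Round 4 — checking thresholds:
  Hana: 3 of 3 neighbours ≥ 3, votes yes.
Round 5 — no new yes votes; cascade stops.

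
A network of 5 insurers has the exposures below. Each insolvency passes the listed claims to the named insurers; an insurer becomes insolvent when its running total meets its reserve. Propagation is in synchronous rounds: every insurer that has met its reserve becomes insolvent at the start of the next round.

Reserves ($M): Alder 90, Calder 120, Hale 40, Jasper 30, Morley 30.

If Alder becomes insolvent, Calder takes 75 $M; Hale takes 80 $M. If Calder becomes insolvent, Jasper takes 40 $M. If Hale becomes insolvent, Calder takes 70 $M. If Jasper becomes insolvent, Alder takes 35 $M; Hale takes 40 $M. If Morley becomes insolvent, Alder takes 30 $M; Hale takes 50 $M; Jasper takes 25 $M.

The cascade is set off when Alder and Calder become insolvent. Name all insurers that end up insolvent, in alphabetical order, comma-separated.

Round 1 — Alder, Calder become insolvent (initial).
  Hale: +80 → 80 ≥ 40
  Jasper: +40 → 40 ≥ 30
Round 2 — Hale, Jasper become insolvent.
No further insolvencies.

Alder, Calder, Hale, Jasper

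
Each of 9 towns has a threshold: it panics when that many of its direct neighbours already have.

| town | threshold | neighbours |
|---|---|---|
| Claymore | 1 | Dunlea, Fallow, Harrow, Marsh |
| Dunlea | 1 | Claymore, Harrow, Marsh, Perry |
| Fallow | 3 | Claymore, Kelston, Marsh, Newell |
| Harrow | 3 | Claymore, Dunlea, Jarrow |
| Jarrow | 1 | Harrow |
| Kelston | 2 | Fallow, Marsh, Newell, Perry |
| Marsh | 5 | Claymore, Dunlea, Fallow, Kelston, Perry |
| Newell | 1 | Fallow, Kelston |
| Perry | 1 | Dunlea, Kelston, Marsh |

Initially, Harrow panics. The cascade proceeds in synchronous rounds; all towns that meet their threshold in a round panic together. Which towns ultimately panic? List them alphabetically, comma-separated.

Claymore, Dunlea, Harrow, Jarrow, Perry

Round 1 — Harrow panics (initial).
Round 2 — checking thresholds:
  Claymore: 1 of 4 neighbours ≥ 1, panics.
  Dunlea: 1 of 4 neighbours ≥ 1, panics.
  Jarrow: 1 of 1 neighbours ≥ 1, panics.
Round 3 — checking thresholds:
  Fallow: 1 of 4 neighbours < 3, below threshold.
  Marsh: 2 of 5 neighbours < 5, below threshold.
  Perry: 1 of 3 neighbours ≥ 1, panics.
Round 4 — no new panics; cascade stops.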